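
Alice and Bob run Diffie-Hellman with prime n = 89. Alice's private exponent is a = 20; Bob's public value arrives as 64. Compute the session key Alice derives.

Shared key K = 64^20 mod 89.
64^1 ≡ 64 (mod 89)
64^2 = (64^1)^2 ≡ 64^2 = 4096 ≡ 2 (mod 89)
64^4 = (64^2)^2 ≡ 2^2 = 4 ≡ 4 (mod 89)
64^8 = (64^4)^2 ≡ 4^2 = 16 ≡ 16 (mod 89)
64^16 = (64^8)^2 ≡ 16^2 = 256 ≡ 78 (mod 89)
64^20 = 64^16 · 64^4 ≡ 78 · 4 ≡ 45 (mod 89).

45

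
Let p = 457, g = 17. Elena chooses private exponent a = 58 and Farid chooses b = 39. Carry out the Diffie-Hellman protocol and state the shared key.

Farid sends B = g^b mod p = 17^39 mod 457.
17^1 ≡ 17 (mod 457)
17^2 = (17^1)^2 ≡ 17^2 = 289 ≡ 289 (mod 457)
17^4 = (17^2)^2 ≡ 289^2 = 83521 ≡ 347 (mod 457)
17^8 = (17^4)^2 ≡ 347^2 = 120409 ≡ 218 (mod 457)
17^16 = (17^8)^2 ≡ 218^2 = 47524 ≡ 453 (mod 457)
17^32 = (17^16)^2 ≡ 453^2 = 205209 ≡ 16 (mod 457)
17^39 = 17^32 · 17^4 · 17^2 · 17^1 ≡ 16 · 347 · 289 · 17 ≡ 17 (mod 457).
So B = 17. Elena then computes K = B^a mod p = 17^58 mod 457.
17^1 ≡ 17 (mod 457)
17^2 = (17^1)^2 ≡ 17^2 = 289 ≡ 289 (mod 457)
17^4 = (17^2)^2 ≡ 289^2 = 83521 ≡ 347 (mod 457)
17^8 = (17^4)^2 ≡ 347^2 = 120409 ≡ 218 (mod 457)
17^16 = (17^8)^2 ≡ 218^2 = 47524 ≡ 453 (mod 457)
17^32 = (17^16)^2 ≡ 453^2 = 205209 ≡ 16 (mod 457)
17^58 = 17^32 · 17^16 · 17^8 · 17^2 ≡ 16 · 453 · 218 · 289 ≡ 440 (mod 457).

440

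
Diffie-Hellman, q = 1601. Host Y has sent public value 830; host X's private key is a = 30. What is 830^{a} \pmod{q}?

1482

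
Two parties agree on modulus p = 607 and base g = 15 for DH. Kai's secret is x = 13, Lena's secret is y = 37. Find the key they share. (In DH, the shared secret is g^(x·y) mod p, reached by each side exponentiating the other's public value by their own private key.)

164

Kai sends A = g^x mod p = 15^13 mod 607.
15^1 ≡ 15 (mod 607)
15^2 = (15^1)^2 ≡ 15^2 = 225 ≡ 225 (mod 607)
15^4 = (15^2)^2 ≡ 225^2 = 50625 ≡ 244 (mod 607)
15^8 = (15^4)^2 ≡ 244^2 = 59536 ≡ 50 (mod 607)
15^13 = 15^8 · 15^4 · 15^1 ≡ 50 · 244 · 15 ≡ 293 (mod 607).
So A = 293. Lena then computes K = A^y mod p = 293^37 mod 607.
293^1 ≡ 293 (mod 607)
293^2 = (293^1)^2 ≡ 293^2 = 85849 ≡ 262 (mod 607)
293^4 = (293^2)^2 ≡ 262^2 = 68644 ≡ 53 (mod 607)
293^8 = (293^4)^2 ≡ 53^2 = 2809 ≡ 381 (mod 607)
293^16 = (293^8)^2 ≡ 381^2 = 145161 ≡ 88 (mod 607)
293^32 = (293^16)^2 ≡ 88^2 = 7744 ≡ 460 (mod 607)
293^37 = 293^32 · 293^4 · 293^1 ≡ 460 · 53 · 293 ≡ 164 (mod 607).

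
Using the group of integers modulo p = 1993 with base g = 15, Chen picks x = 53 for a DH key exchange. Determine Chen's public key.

Public value = 15^53 mod 1993.
15^1 ≡ 15 (mod 1993)
15^2 = (15^1)^2 ≡ 15^2 = 225 ≡ 225 (mod 1993)
15^4 = (15^2)^2 ≡ 225^2 = 50625 ≡ 800 (mod 1993)
15^8 = (15^4)^2 ≡ 800^2 = 640000 ≡ 247 (mod 1993)
15^16 = (15^8)^2 ≡ 247^2 = 61009 ≡ 1219 (mod 1993)
15^32 = (15^16)^2 ≡ 1219^2 = 1485961 ≡ 1176 (mod 1993)
15^53 = 15^32 · 15^16 · 15^4 · 15^1 ≡ 1176 · 1219 · 800 · 15 ≡ 318 (mod 1993).

318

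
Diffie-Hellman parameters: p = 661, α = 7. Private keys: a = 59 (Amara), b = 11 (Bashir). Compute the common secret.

555

Amara sends A = α^a mod p = 7^59 mod 661.
7^1 ≡ 7 (mod 661)
7^2 = (7^1)^2 ≡ 7^2 = 49 ≡ 49 (mod 661)
7^4 = (7^2)^2 ≡ 49^2 = 2401 ≡ 418 (mod 661)
7^8 = (7^4)^2 ≡ 418^2 = 174724 ≡ 220 (mod 661)
7^16 = (7^8)^2 ≡ 220^2 = 48400 ≡ 147 (mod 661)
7^32 = (7^16)^2 ≡ 147^2 = 21609 ≡ 457 (mod 661)
7^59 = 7^32 · 7^16 · 7^8 · 7^2 · 7^1 ≡ 457 · 147 · 220 · 49 · 7 ≡ 21 (mod 661).
So A = 21. Bashir then computes K = A^b mod p = 21^11 mod 661.
21^1 ≡ 21 (mod 661)
21^2 = (21^1)^2 ≡ 21^2 = 441 ≡ 441 (mod 661)
21^4 = (21^2)^2 ≡ 441^2 = 194481 ≡ 147 (mod 661)
21^8 = (21^4)^2 ≡ 147^2 = 21609 ≡ 457 (mod 661)
21^11 = 21^8 · 21^2 · 21^1 ≡ 457 · 441 · 21 ≡ 555 (mod 661).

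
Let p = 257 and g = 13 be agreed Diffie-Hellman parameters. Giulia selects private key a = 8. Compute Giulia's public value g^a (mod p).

Public value = 13^8 (mod 257).
13^1 ≡ 13 (mod 257)
13^2 = (13^1)^2 ≡ 13^2 = 169 ≡ 169 (mod 257)
13^4 = (13^2)^2 ≡ 169^2 = 28561 ≡ 34 (mod 257)
13^8 = (13^4)^2 ≡ 34^2 = 1156 ≡ 128 (mod 257)

128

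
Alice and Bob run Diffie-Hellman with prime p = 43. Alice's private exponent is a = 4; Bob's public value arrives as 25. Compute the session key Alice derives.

13

Shared key K = 25^4 mod 43.
25^1 ≡ 25 (mod 43)
25^2 = (25^1)^2 ≡ 25^2 = 625 ≡ 23 (mod 43)
25^4 = (25^2)^2 ≡ 23^2 = 529 ≡ 13 (mod 43)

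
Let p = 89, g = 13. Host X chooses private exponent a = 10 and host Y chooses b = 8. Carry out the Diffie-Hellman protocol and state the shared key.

32

Host X sends A = g^a mod p = 13^10 mod 89.
13^1 ≡ 13 (mod 89)
13^2 = (13^1)^2 ≡ 13^2 = 169 ≡ 80 (mod 89)
13^4 = (13^2)^2 ≡ 80^2 = 6400 ≡ 81 (mod 89)
13^8 = (13^4)^2 ≡ 81^2 = 6561 ≡ 64 (mod 89)
13^10 = 13^8 · 13^2 ≡ 64 · 80 ≡ 47 (mod 89).
So A = 47. Host Y then computes K = A^b mod p = 47^8 mod 89.
47^1 ≡ 47 (mod 89)
47^2 = (47^1)^2 ≡ 47^2 = 2209 ≡ 73 (mod 89)
47^4 = (47^2)^2 ≡ 73^2 = 5329 ≡ 78 (mod 89)
47^8 = (47^4)^2 ≡ 78^2 = 6084 ≡ 32 (mod 89)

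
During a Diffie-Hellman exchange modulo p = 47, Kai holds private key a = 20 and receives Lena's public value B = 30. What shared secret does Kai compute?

Shared key K = 30^20 mod 47.
30^1 ≡ 30 (mod 47)
30^2 = (30^1)^2 ≡ 30^2 = 900 ≡ 7 (mod 47)
30^4 = (30^2)^2 ≡ 7^2 = 49 ≡ 2 (mod 47)
30^8 = (30^4)^2 ≡ 2^2 = 4 ≡ 4 (mod 47)
30^16 = (30^8)^2 ≡ 4^2 = 16 ≡ 16 (mod 47)
30^20 = 30^16 · 30^4 ≡ 16 · 2 ≡ 32 (mod 47).

32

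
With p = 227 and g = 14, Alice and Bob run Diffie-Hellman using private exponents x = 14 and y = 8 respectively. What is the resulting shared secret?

81

Alice sends A = g^x mod p = 14^14 mod 227.
14^1 ≡ 14 (mod 227)
14^2 = (14^1)^2 ≡ 14^2 = 196 ≡ 196 (mod 227)
14^4 = (14^2)^2 ≡ 196^2 = 38416 ≡ 53 (mod 227)
14^8 = (14^4)^2 ≡ 53^2 = 2809 ≡ 85 (mod 227)
14^14 = 14^8 · 14^4 · 14^2 ≡ 85 · 53 · 196 ≡ 177 (mod 227).
So A = 177. Bob then computes K = A^y mod p = 177^8 mod 227.
177^1 ≡ 177 (mod 227)
177^2 = (177^1)^2 ≡ 177^2 = 31329 ≡ 3 (mod 227)
177^4 = (177^2)^2 ≡ 3^2 = 9 ≡ 9 (mod 227)
177^8 = (177^4)^2 ≡ 9^2 = 81 ≡ 81 (mod 227)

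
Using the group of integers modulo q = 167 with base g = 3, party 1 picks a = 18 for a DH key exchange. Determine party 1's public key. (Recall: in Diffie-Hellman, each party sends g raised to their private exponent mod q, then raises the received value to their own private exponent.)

Public value = 3^18 mod 167.
3^1 ≡ 3 (mod 167)
3^2 = (3^1)^2 ≡ 3^2 = 9 ≡ 9 (mod 167)
3^4 = (3^2)^2 ≡ 9^2 = 81 ≡ 81 (mod 167)
3^8 = (3^4)^2 ≡ 81^2 = 6561 ≡ 48 (mod 167)
3^16 = (3^8)^2 ≡ 48^2 = 2304 ≡ 133 (mod 167)
3^18 = 3^16 · 3^2 ≡ 133 · 9 ≡ 28 (mod 167).

28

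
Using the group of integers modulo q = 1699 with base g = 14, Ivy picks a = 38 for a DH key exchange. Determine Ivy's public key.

245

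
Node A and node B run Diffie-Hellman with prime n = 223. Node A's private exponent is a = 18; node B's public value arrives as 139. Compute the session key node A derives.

66

Shared key K = 139^18 mod 223.
139^1 ≡ 139 (mod 223)
139^2 = (139^1)^2 ≡ 139^2 = 19321 ≡ 143 (mod 223)
139^4 = (139^2)^2 ≡ 143^2 = 20449 ≡ 156 (mod 223)
139^8 = (139^4)^2 ≡ 156^2 = 24336 ≡ 29 (mod 223)
139^16 = (139^8)^2 ≡ 29^2 = 841 ≡ 172 (mod 223)
139^18 = 139^16 · 139^2 ≡ 172 · 143 ≡ 66 (mod 223).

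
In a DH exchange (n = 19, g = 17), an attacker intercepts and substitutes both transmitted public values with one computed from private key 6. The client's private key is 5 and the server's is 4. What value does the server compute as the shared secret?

7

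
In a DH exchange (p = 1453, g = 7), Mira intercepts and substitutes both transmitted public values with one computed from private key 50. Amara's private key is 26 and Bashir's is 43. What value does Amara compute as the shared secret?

Amara receives Mira's public value M = 7^50 mod 1453 instead of the honest one.
7^1 ≡ 7 (mod 1453)
7^2 = (7^1)^2 ≡ 7^2 = 49 ≡ 49 (mod 1453)
7^4 = (7^2)^2 ≡ 49^2 = 2401 ≡ 948 (mod 1453)
7^8 = (7^4)^2 ≡ 948^2 = 898704 ≡ 750 (mod 1453)
7^16 = (7^8)^2 ≡ 750^2 = 562500 ≡ 189 (mod 1453)
7^32 = (7^16)^2 ≡ 189^2 = 35721 ≡ 849 (mod 1453)
7^50 = 7^32 · 7^16 · 7^2 ≡ 849 · 189 · 49 ≡ 406 (mod 1453).
So M = 406. Amara computes K = M^26 mod 1453.
406^1 ≡ 406 (mod 1453)
406^2 = (406^1)^2 ≡ 406^2 = 164836 ≡ 647 (mod 1453)
406^4 = (406^2)^2 ≡ 647^2 = 418609 ≡ 145 (mod 1453)
406^8 = (406^4)^2 ≡ 145^2 = 21025 ≡ 683 (mod 1453)
406^16 = (406^8)^2 ≡ 683^2 = 466489 ≡ 76 (mod 1453)
406^26 = 406^16 · 406^8 · 406^2 ≡ 76 · 683 · 647 ≡ 1287 (mod 1453).

1287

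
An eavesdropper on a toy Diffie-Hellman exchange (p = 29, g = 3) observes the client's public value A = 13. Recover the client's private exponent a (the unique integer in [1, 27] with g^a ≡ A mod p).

26

Try successive powers of 3 modulo 29:
3^1 ≡ 3
3^2 ≡ 9
3^3 ≡ 27
3^4 ≡ 23
3^5 ≡ 11
3^6 ≡ 4
3^7 ≡ 12
3^8 ≡ 7
3^9 ≡ 21
3^10 ≡ 5
3^11 ≡ 15
3^12 ≡ 16
3^13 ≡ 19
3^14 ≡ 28
3^15 ≡ 26
3^16 ≡ 20
3^17 ≡ 2
3^18 ≡ 6
3^19 ≡ 18
3^20 ≡ 25
3^21 ≡ 17
3^22 ≡ 22
3^23 ≡ 8
3^24 ≡ 24
3^25 ≡ 14
3^26 ≡ 13
Found: a = 26.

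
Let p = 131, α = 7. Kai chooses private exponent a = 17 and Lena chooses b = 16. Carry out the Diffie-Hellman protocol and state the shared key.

Lena sends B = α^b mod p = 7^16 mod 131.
7^1 ≡ 7 (mod 131)
7^2 = (7^1)^2 ≡ 7^2 = 49 ≡ 49 (mod 131)
7^4 = (7^2)^2 ≡ 49^2 = 2401 ≡ 43 (mod 131)
7^8 = (7^4)^2 ≡ 43^2 = 1849 ≡ 15 (mod 131)
7^16 = (7^8)^2 ≡ 15^2 = 225 ≡ 94 (mod 131)
So B = 94. Kai then computes K = B^a mod p = 94^17 mod 131.
94^1 ≡ 94 (mod 131)
94^2 = (94^1)^2 ≡ 94^2 = 8836 ≡ 59 (mod 131)
94^4 = (94^2)^2 ≡ 59^2 = 3481 ≡ 75 (mod 131)
94^8 = (94^4)^2 ≡ 75^2 = 5625 ≡ 123 (mod 131)
94^16 = (94^8)^2 ≡ 123^2 = 15129 ≡ 64 (mod 131)
94^17 = 94^16 · 94^1 ≡ 64 · 94 ≡ 121 (mod 131).

121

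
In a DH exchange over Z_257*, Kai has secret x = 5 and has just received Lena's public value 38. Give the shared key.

12

Shared key K = 38^5 mod 257.
38^1 ≡ 38 (mod 257)
38^2 = (38^1)^2 ≡ 38^2 = 1444 ≡ 159 (mod 257)
38^4 = (38^2)^2 ≡ 159^2 = 25281 ≡ 95 (mod 257)
38^5 = 38^4 · 38^1 ≡ 95 · 38 ≡ 12 (mod 257).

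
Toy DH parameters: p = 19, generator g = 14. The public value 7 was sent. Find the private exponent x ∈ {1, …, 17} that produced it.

6

Try successive powers of 14 modulo 19:
14^1 ≡ 14
14^2 ≡ 6
14^3 ≡ 8
14^4 ≡ 17
14^5 ≡ 10
14^6 ≡ 7
Found: x = 6.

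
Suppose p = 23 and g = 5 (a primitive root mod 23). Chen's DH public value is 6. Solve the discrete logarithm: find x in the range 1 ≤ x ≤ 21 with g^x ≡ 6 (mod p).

18

Try successive powers of 5 modulo 23:
5^1 ≡ 5
5^2 ≡ 2
5^3 ≡ 10
5^4 ≡ 4
5^5 ≡ 20
5^6 ≡ 8
5^7 ≡ 17
5^8 ≡ 16
5^9 ≡ 11
5^10 ≡ 9
5^11 ≡ 22
5^12 ≡ 18
5^13 ≡ 21
5^14 ≡ 13
5^15 ≡ 19
5^16 ≡ 3
5^17 ≡ 15
5^18 ≡ 6
Found: x = 18.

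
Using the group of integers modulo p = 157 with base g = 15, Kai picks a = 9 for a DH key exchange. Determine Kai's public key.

98

Public value = 15^9 (mod 157).
15^1 ≡ 15 (mod 157)
15^2 = (15^1)^2 ≡ 15^2 = 225 ≡ 68 (mod 157)
15^4 = (15^2)^2 ≡ 68^2 = 4624 ≡ 71 (mod 157)
15^8 = (15^4)^2 ≡ 71^2 = 5041 ≡ 17 (mod 157)
15^9 = 15^8 · 15^1 ≡ 17 · 15 ≡ 98 (mod 157).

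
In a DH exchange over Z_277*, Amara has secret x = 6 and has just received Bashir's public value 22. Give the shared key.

203

Shared key K = 22^6 mod 277.
22^1 ≡ 22 (mod 277)
22^2 = (22^1)^2 ≡ 22^2 = 484 ≡ 207 (mod 277)
22^4 = (22^2)^2 ≡ 207^2 = 42849 ≡ 191 (mod 277)
22^6 = 22^4 · 22^2 ≡ 191 · 207 ≡ 203 (mod 277).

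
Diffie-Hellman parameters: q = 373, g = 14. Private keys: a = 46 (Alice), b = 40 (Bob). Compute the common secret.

Alice sends A = g^a mod q = 14^46 mod 373.
14^1 ≡ 14 (mod 373)
14^2 = (14^1)^2 ≡ 14^2 = 196 ≡ 196 (mod 373)
14^4 = (14^2)^2 ≡ 196^2 = 38416 ≡ 370 (mod 373)
14^8 = (14^4)^2 ≡ 370^2 = 136900 ≡ 9 (mod 373)
14^16 = (14^8)^2 ≡ 9^2 = 81 ≡ 81 (mod 373)
14^32 = (14^16)^2 ≡ 81^2 = 6561 ≡ 220 (mod 373)
14^46 = 14^32 · 14^8 · 14^4 · 14^2 ≡ 220 · 9 · 370 · 196 ≡ 266 (mod 373).
So A = 266. Bob then computes K = A^b mod q = 266^40 mod 373.
266^1 ≡ 266 (mod 373)
266^2 = (266^1)^2 ≡ 266^2 = 70756 ≡ 259 (mod 373)
266^4 = (266^2)^2 ≡ 259^2 = 67081 ≡ 314 (mod 373)
266^8 = (266^4)^2 ≡ 314^2 = 98596 ≡ 124 (mod 373)
266^16 = (266^8)^2 ≡ 124^2 = 15376 ≡ 83 (mod 373)
266^32 = (266^16)^2 ≡ 83^2 = 6889 ≡ 175 (mod 373)
266^40 = 266^32 · 266^8 ≡ 175 · 124 ≡ 66 (mod 373).

66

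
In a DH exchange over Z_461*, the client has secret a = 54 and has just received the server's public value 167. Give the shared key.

322

Shared key K = 167^54 mod 461.
167^1 ≡ 167 (mod 461)
167^2 = (167^1)^2 ≡ 167^2 = 27889 ≡ 229 (mod 461)
167^4 = (167^2)^2 ≡ 229^2 = 52441 ≡ 348 (mod 461)
167^8 = (167^4)^2 ≡ 348^2 = 121104 ≡ 322 (mod 461)
167^16 = (167^8)^2 ≡ 322^2 = 103684 ≡ 420 (mod 461)
167^32 = (167^16)^2 ≡ 420^2 = 176400 ≡ 298 (mod 461)
167^54 = 167^32 · 167^16 · 167^4 · 167^2 ≡ 298 · 420 · 348 · 229 ≡ 322 (mod 461).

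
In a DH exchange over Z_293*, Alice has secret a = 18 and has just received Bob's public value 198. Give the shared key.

Shared key K = 198^18 mod 293.
198^1 ≡ 198 (mod 293)
198^2 = (198^1)^2 ≡ 198^2 = 39204 ≡ 235 (mod 293)
198^4 = (198^2)^2 ≡ 235^2 = 55225 ≡ 141 (mod 293)
198^8 = (198^4)^2 ≡ 141^2 = 19881 ≡ 250 (mod 293)
198^16 = (198^8)^2 ≡ 250^2 = 62500 ≡ 91 (mod 293)
198^18 = 198^16 · 198^2 ≡ 91 · 235 ≡ 289 (mod 293).

289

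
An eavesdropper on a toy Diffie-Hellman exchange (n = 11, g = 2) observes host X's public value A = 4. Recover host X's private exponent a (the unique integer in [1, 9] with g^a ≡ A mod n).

2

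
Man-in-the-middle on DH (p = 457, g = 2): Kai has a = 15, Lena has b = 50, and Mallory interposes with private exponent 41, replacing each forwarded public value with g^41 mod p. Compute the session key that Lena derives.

343

Lena receives Mallory's public value M = 2^41 mod 457 instead of the honest one.
2^1 ≡ 2 (mod 457)
2^2 = (2^1)^2 ≡ 2^2 = 4 ≡ 4 (mod 457)
2^4 = (2^2)^2 ≡ 4^2 = 16 ≡ 16 (mod 457)
2^8 = (2^4)^2 ≡ 16^2 = 256 ≡ 256 (mod 457)
2^16 = (2^8)^2 ≡ 256^2 = 65536 ≡ 185 (mod 457)
2^32 = (2^16)^2 ≡ 185^2 = 34225 ≡ 407 (mod 457)
2^41 = 2^32 · 2^8 · 2^1 ≡ 407 · 256 · 2 ≡ 449 (mod 457).
So M = 449. Lena computes K = M^50 mod 457.
449^1 ≡ 449 (mod 457)
449^2 = (449^1)^2 ≡ 449^2 = 201601 ≡ 64 (mod 457)
449^4 = (449^2)^2 ≡ 64^2 = 4096 ≡ 440 (mod 457)
449^8 = (449^4)^2 ≡ 440^2 = 193600 ≡ 289 (mod 457)
449^16 = (449^8)^2 ≡ 289^2 = 83521 ≡ 347 (mod 457)
449^32 = (449^16)^2 ≡ 347^2 = 120409 ≡ 218 (mod 457)
449^50 = 449^32 · 449^16 · 449^2 ≡ 218 · 347 · 64 ≡ 343 (mod 457).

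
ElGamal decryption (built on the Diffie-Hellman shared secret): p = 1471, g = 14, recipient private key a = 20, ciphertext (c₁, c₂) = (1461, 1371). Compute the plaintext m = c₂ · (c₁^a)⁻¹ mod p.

Shared mask s = c₁^a mod p = 1461^20 mod 1471.
1461^1 ≡ 1461 (mod 1471)
1461^2 = (1461^1)^2 ≡ 1461^2 = 2134521 ≡ 100 (mod 1471)
1461^4 = (1461^2)^2 ≡ 100^2 = 10000 ≡ 1174 (mod 1471)
1461^8 = (1461^4)^2 ≡ 1174^2 = 1378276 ≡ 1420 (mod 1471)
1461^16 = (1461^8)^2 ≡ 1420^2 = 2016400 ≡ 1130 (mod 1471)
1461^20 = 1461^16 · 1461^4 ≡ 1130 · 1174 ≡ 1249 (mod 1471).
So s = 1249; s⁻¹ ≡ 762 (mod 1471).
m = c₂ · s⁻¹ mod 1471 = 1371 · 762 mod 1471 = 292.

292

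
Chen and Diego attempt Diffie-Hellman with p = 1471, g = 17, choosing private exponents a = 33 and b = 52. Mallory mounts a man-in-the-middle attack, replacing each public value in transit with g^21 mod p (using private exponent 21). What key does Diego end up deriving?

1394

Diego receives Mallory's public value M = 17^21 mod 1471 instead of the honest one.
17^1 ≡ 17 (mod 1471)
17^2 = (17^1)^2 ≡ 17^2 = 289 ≡ 289 (mod 1471)
17^4 = (17^2)^2 ≡ 289^2 = 83521 ≡ 1145 (mod 1471)
17^8 = (17^4)^2 ≡ 1145^2 = 1311025 ≡ 364 (mod 1471)
17^16 = (17^8)^2 ≡ 364^2 = 132496 ≡ 106 (mod 1471)
17^21 = 17^16 · 17^4 · 17^1 ≡ 106 · 1145 · 17 ≡ 948 (mod 1471).
So M = 948. Diego computes K = M^52 mod 1471.
948^1 ≡ 948 (mod 1471)
948^2 = (948^1)^2 ≡ 948^2 = 898704 ≡ 1394 (mod 1471)
948^4 = (948^2)^2 ≡ 1394^2 = 1943236 ≡ 45 (mod 1471)
948^8 = (948^4)^2 ≡ 45^2 = 2025 ≡ 554 (mod 1471)
948^16 = (948^8)^2 ≡ 554^2 = 306916 ≡ 948 (mod 1471)
948^32 = (948^16)^2 ≡ 948^2 = 898704 ≡ 1394 (mod 1471)
948^52 = 948^32 · 948^16 · 948^4 ≡ 1394 · 948 · 45 ≡ 1394 (mod 1471).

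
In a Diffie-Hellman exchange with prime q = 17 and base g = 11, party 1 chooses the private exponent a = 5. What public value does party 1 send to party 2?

10

Public value = 11^5 mod 17.
11^1 ≡ 11 (mod 17)
11^2 = (11^1)^2 ≡ 11^2 = 121 ≡ 2 (mod 17)
11^4 = (11^2)^2 ≡ 2^2 = 4 ≡ 4 (mod 17)
11^5 = 11^4 · 11^1 ≡ 4 · 11 ≡ 10 (mod 17).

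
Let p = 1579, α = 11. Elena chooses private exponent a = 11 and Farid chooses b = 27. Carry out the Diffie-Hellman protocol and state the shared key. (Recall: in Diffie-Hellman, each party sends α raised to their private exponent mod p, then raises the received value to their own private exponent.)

Farid sends B = α^b mod p = 11^27 mod 1579.
11^1 ≡ 11 (mod 1579)
11^2 = (11^1)^2 ≡ 11^2 = 121 ≡ 121 (mod 1579)
11^4 = (11^2)^2 ≡ 121^2 = 14641 ≡ 430 (mod 1579)
11^8 = (11^4)^2 ≡ 430^2 = 184900 ≡ 157 (mod 1579)
11^16 = (11^8)^2 ≡ 157^2 = 24649 ≡ 964 (mod 1579)
11^27 = 11^16 · 11^8 · 11^2 · 11^1 ≡ 964 · 157 · 121 · 11 ≡ 105 (mod 1579).
So B = 105. Elena then computes K = B^a mod p = 105^11 mod 1579.
105^1 ≡ 105 (mod 1579)
105^2 = (105^1)^2 ≡ 105^2 = 11025 ≡ 1551 (mod 1579)
105^4 = (105^2)^2 ≡ 1551^2 = 2405601 ≡ 784 (mod 1579)
105^8 = (105^4)^2 ≡ 784^2 = 614656 ≡ 425 (mod 1579)
105^11 = 105^8 · 105^2 · 105^1 ≡ 425 · 1551 · 105 ≡ 1068 (mod 1579).

1068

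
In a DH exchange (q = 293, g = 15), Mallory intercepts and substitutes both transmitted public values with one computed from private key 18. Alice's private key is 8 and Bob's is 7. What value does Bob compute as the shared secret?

Bob receives Mallory's public value M = 15^18 mod 293 instead of the honest one.
15^1 ≡ 15 (mod 293)
15^2 = (15^1)^2 ≡ 15^2 = 225 ≡ 225 (mod 293)
15^4 = (15^2)^2 ≡ 225^2 = 50625 ≡ 229 (mod 293)
15^8 = (15^4)^2 ≡ 229^2 = 52441 ≡ 287 (mod 293)
15^16 = (15^8)^2 ≡ 287^2 = 82369 ≡ 36 (mod 293)
15^18 = 15^16 · 15^2 ≡ 36 · 225 ≡ 189 (mod 293).
So M = 189. Bob computes K = M^7 mod 293.
189^1 ≡ 189 (mod 293)
189^2 = (189^1)^2 ≡ 189^2 = 35721 ≡ 268 (mod 293)
189^4 = (189^2)^2 ≡ 268^2 = 71824 ≡ 39 (mod 293)
189^7 = 189^4 · 189^2 · 189^1 ≡ 39 · 268 · 189 ≡ 22 (mod 293).

22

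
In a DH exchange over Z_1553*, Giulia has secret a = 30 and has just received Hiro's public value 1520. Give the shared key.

Shared key K = 1520^30 mod 1553.
1520^1 ≡ 1520 (mod 1553)
1520^2 = (1520^1)^2 ≡ 1520^2 = 2310400 ≡ 1089 (mod 1553)
1520^4 = (1520^2)^2 ≡ 1089^2 = 1185921 ≡ 982 (mod 1553)
1520^8 = (1520^4)^2 ≡ 982^2 = 964324 ≡ 1464 (mod 1553)
1520^16 = (1520^8)^2 ≡ 1464^2 = 2143296 ≡ 156 (mod 1553)
1520^30 = 1520^16 · 1520^8 · 1520^4 · 1520^2 ≡ 156 · 1464 · 982 · 1089 ≡ 1447 (mod 1553).

1447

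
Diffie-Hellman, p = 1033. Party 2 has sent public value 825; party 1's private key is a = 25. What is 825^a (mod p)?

934

Shared key K = 825^25 mod 1033.
825^1 ≡ 825 (mod 1033)
825^2 = (825^1)^2 ≡ 825^2 = 680625 ≡ 911 (mod 1033)
825^4 = (825^2)^2 ≡ 911^2 = 829921 ≡ 422 (mod 1033)
825^8 = (825^4)^2 ≡ 422^2 = 178084 ≡ 408 (mod 1033)
825^16 = (825^8)^2 ≡ 408^2 = 166464 ≡ 151 (mod 1033)
825^25 = 825^16 · 825^8 · 825^1 ≡ 151 · 408 · 825 ≡ 934 (mod 1033).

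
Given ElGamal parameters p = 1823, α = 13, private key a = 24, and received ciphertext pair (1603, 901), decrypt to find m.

Shared mask s = c₁^a mod p = 1603^24 mod 1823.
1603^1 ≡ 1603 (mod 1823)
1603^2 = (1603^1)^2 ≡ 1603^2 = 2569609 ≡ 1002 (mod 1823)
1603^4 = (1603^2)^2 ≡ 1002^2 = 1004004 ≡ 1354 (mod 1823)
1603^8 = (1603^4)^2 ≡ 1354^2 = 1833316 ≡ 1201 (mod 1823)
1603^16 = (1603^8)^2 ≡ 1201^2 = 1442401 ≡ 408 (mod 1823)
1603^24 = 1603^16 · 1603^8 ≡ 408 · 1201 ≡ 1444 (mod 1823).
So s = 1444; s⁻¹ ≡ 481 (mod 1823).
m = c₂ · s⁻¹ mod 1823 = 901 · 481 mod 1823 = 1330.

1330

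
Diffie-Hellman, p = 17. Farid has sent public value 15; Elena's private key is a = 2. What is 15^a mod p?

Shared key K = 15^2 mod 17.
15^1 ≡ 15 (mod 17)
15^2 = (15^1)^2 ≡ 15^2 = 225 ≡ 4 (mod 17)

4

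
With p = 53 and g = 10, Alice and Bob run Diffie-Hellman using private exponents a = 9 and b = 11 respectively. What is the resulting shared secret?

24

Alice sends A = g^a mod p = 10^9 mod 53.
10^1 ≡ 10 (mod 53)
10^2 = (10^1)^2 ≡ 10^2 = 100 ≡ 47 (mod 53)
10^4 = (10^2)^2 ≡ 47^2 = 2209 ≡ 36 (mod 53)
10^8 = (10^4)^2 ≡ 36^2 = 1296 ≡ 24 (mod 53)
10^9 = 10^8 · 10^1 ≡ 24 · 10 ≡ 28 (mod 53).
So A = 28. Bob then computes K = A^b mod p = 28^11 mod 53.
28^1 ≡ 28 (mod 53)
28^2 = (28^1)^2 ≡ 28^2 = 784 ≡ 42 (mod 53)
28^4 = (28^2)^2 ≡ 42^2 = 1764 ≡ 15 (mod 53)
28^8 = (28^4)^2 ≡ 15^2 = 225 ≡ 13 (mod 53)
28^11 = 28^8 · 28^2 · 28^1 ≡ 13 · 42 · 28 ≡ 24 (mod 53).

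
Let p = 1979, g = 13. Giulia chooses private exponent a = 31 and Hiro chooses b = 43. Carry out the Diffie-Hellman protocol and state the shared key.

1486

Giulia sends A = g^a mod p = 13^31 mod 1979.
13^1 ≡ 13 (mod 1979)
13^2 = (13^1)^2 ≡ 13^2 = 169 ≡ 169 (mod 1979)
13^4 = (13^2)^2 ≡ 169^2 = 28561 ≡ 855 (mod 1979)
13^8 = (13^4)^2 ≡ 855^2 = 731025 ≡ 774 (mod 1979)
13^16 = (13^8)^2 ≡ 774^2 = 599076 ≡ 1418 (mod 1979)
13^31 = 13^16 · 13^8 · 13^4 · 13^2 · 13^1 ≡ 1418 · 774 · 855 · 169 · 13 ≡ 918 (mod 1979).
So A = 918. Hiro then computes K = A^b mod p = 918^43 mod 1979.
918^1 ≡ 918 (mod 1979)
918^2 = (918^1)^2 ≡ 918^2 = 842724 ≡ 1649 (mod 1979)
918^4 = (918^2)^2 ≡ 1649^2 = 2719201 ≡ 55 (mod 1979)
918^8 = (918^4)^2 ≡ 55^2 = 3025 ≡ 1046 (mod 1979)
918^16 = (918^8)^2 ≡ 1046^2 = 1094116 ≡ 1708 (mod 1979)
918^32 = (918^16)^2 ≡ 1708^2 = 2917264 ≡ 218 (mod 1979)
918^43 = 918^32 · 918^8 · 918^2 · 918^1 ≡ 218 · 1046 · 1649 · 918 ≡ 1486 (mod 1979).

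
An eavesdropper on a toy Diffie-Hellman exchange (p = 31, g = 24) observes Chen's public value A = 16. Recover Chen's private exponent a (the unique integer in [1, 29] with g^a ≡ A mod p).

12

Try successive powers of 24 modulo 31:
24^1 ≡ 24
24^2 ≡ 18
24^3 ≡ 29
24^4 ≡ 14
24^5 ≡ 26
24^6 ≡ 4
24^7 ≡ 3
24^8 ≡ 10
24^9 ≡ 23
24^10 ≡ 25
24^11 ≡ 11
24^12 ≡ 16
Found: a = 12.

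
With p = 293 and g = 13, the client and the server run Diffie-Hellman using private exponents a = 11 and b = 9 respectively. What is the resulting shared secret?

76

The client sends A = g^a mod p = 13^11 mod 293.
13^1 ≡ 13 (mod 293)
13^2 = (13^1)^2 ≡ 13^2 = 169 ≡ 169 (mod 293)
13^4 = (13^2)^2 ≡ 169^2 = 28561 ≡ 140 (mod 293)
13^8 = (13^4)^2 ≡ 140^2 = 19600 ≡ 262 (mod 293)
13^11 = 13^8 · 13^2 · 13^1 ≡ 262 · 169 · 13 ≡ 162 (mod 293).
So A = 162. The server then computes K = A^b mod p = 162^9 mod 293.
162^1 ≡ 162 (mod 293)
162^2 = (162^1)^2 ≡ 162^2 = 26244 ≡ 167 (mod 293)
162^4 = (162^2)^2 ≡ 167^2 = 27889 ≡ 54 (mod 293)
162^8 = (162^4)^2 ≡ 54^2 = 2916 ≡ 279 (mod 293)
162^9 = 162^8 · 162^1 ≡ 279 · 162 ≡ 76 (mod 293).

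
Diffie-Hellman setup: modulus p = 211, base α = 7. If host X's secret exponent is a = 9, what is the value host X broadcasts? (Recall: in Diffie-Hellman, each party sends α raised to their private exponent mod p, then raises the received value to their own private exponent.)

Public value = 7^9 mod 211.
7^1 ≡ 7 (mod 211)
7^2 = (7^1)^2 ≡ 7^2 = 49 ≡ 49 (mod 211)
7^4 = (7^2)^2 ≡ 49^2 = 2401 ≡ 80 (mod 211)
7^8 = (7^4)^2 ≡ 80^2 = 6400 ≡ 70 (mod 211)
7^9 = 7^8 · 7^1 ≡ 70 · 7 ≡ 68 (mod 211).

68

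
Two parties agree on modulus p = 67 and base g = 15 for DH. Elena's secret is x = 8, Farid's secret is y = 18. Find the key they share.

Farid sends B = g^y mod p = 15^18 mod 67.
15^1 ≡ 15 (mod 67)
15^2 = (15^1)^2 ≡ 15^2 = 225 ≡ 24 (mod 67)
15^4 = (15^2)^2 ≡ 24^2 = 576 ≡ 40 (mod 67)
15^8 = (15^4)^2 ≡ 40^2 = 1600 ≡ 59 (mod 67)
15^16 = (15^8)^2 ≡ 59^2 = 3481 ≡ 64 (mod 67)
15^18 = 15^16 · 15^2 ≡ 64 · 24 ≡ 62 (mod 67).
So B = 62. Elena then computes K = B^x mod p = 62^8 mod 67.
62^1 ≡ 62 (mod 67)
62^2 = (62^1)^2 ≡ 62^2 = 3844 ≡ 25 (mod 67)
62^4 = (62^2)^2 ≡ 25^2 = 625 ≡ 22 (mod 67)
62^8 = (62^4)^2 ≡ 22^2 = 484 ≡ 15 (mod 67)

15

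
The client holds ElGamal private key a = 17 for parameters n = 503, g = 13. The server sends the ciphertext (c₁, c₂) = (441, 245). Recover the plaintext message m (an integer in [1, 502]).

399

Shared mask s = c₁^a mod n = 441^17 mod 503.
441^1 ≡ 441 (mod 503)
441^2 = (441^1)^2 ≡ 441^2 = 194481 ≡ 323 (mod 503)
441^4 = (441^2)^2 ≡ 323^2 = 104329 ≡ 208 (mod 503)
441^8 = (441^4)^2 ≡ 208^2 = 43264 ≡ 6 (mod 503)
441^16 = (441^8)^2 ≡ 6^2 = 36 ≡ 36 (mod 503)
441^17 = 441^16 · 441^1 ≡ 36 · 441 ≡ 283 (mod 503).
So s = 283; s⁻¹ ≡ 16 (mod 503).
m = c₂ · s⁻¹ mod 503 = 245 · 16 mod 503 = 399.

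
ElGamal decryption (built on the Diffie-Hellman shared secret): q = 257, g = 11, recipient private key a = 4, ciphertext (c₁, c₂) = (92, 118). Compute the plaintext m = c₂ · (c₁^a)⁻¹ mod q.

Shared mask s = c₁^a mod q = 92^4 mod 257.
92^1 ≡ 92 (mod 257)
92^2 = (92^1)^2 ≡ 92^2 = 8464 ≡ 240 (mod 257)
92^4 = (92^2)^2 ≡ 240^2 = 57600 ≡ 32 (mod 257)
So s = 32; s⁻¹ ≡ 249 (mod 257).
m = c₂ · s⁻¹ mod 257 = 118 · 249 mod 257 = 84.

84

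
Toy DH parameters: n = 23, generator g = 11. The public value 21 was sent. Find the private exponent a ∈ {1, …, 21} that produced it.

21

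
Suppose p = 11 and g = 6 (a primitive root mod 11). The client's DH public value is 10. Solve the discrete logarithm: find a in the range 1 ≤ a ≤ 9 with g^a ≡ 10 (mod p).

5

Try successive powers of 6 modulo 11:
6^1 ≡ 6
6^2 ≡ 3
6^3 ≡ 7
6^4 ≡ 9
6^5 ≡ 10
Found: a = 5.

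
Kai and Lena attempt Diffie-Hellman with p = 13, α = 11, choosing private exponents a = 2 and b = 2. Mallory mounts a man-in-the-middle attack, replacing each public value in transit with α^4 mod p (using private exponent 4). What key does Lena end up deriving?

Lena receives Mallory's public value M = 11^4 mod 13 instead of the honest one.
11^1 ≡ 11 (mod 13)
11^2 = (11^1)^2 ≡ 11^2 = 121 ≡ 4 (mod 13)
11^4 = (11^2)^2 ≡ 4^2 = 16 ≡ 3 (mod 13)
So M = 3. Lena computes K = M^2 mod 13.
3^1 ≡ 3 (mod 13)
3^2 = (3^1)^2 ≡ 3^2 = 9 ≡ 9 (mod 13)

9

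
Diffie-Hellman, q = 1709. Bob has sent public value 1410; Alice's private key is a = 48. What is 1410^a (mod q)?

1100

Shared key K = 1410^48 mod 1709.
1410^1 ≡ 1410 (mod 1709)
1410^2 = (1410^1)^2 ≡ 1410^2 = 1988100 ≡ 533 (mod 1709)
1410^4 = (1410^2)^2 ≡ 533^2 = 284089 ≡ 395 (mod 1709)
1410^8 = (1410^4)^2 ≡ 395^2 = 156025 ≡ 506 (mod 1709)
1410^16 = (1410^8)^2 ≡ 506^2 = 256036 ≡ 1395 (mod 1709)
1410^32 = (1410^16)^2 ≡ 1395^2 = 1946025 ≡ 1183 (mod 1709)
1410^48 = 1410^32 · 1410^16 ≡ 1183 · 1395 ≡ 1100 (mod 1709).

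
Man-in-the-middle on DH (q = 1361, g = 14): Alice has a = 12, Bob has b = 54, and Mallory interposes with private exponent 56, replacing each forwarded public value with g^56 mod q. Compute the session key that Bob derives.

Bob receives Mallory's public value M = 14^56 mod 1361 instead of the honest one.
14^1 ≡ 14 (mod 1361)
14^2 = (14^1)^2 ≡ 14^2 = 196 ≡ 196 (mod 1361)
14^4 = (14^2)^2 ≡ 196^2 = 38416 ≡ 308 (mod 1361)
14^8 = (14^4)^2 ≡ 308^2 = 94864 ≡ 955 (mod 1361)
14^16 = (14^8)^2 ≡ 955^2 = 912025 ≡ 155 (mod 1361)
14^32 = (14^16)^2 ≡ 155^2 = 24025 ≡ 888 (mod 1361)
14^56 = 14^32 · 14^16 · 14^8 ≡ 888 · 155 · 955 ≡ 820 (mod 1361).
So M = 820. Bob computes K = M^54 mod 1361.
820^1 ≡ 820 (mod 1361)
820^2 = (820^1)^2 ≡ 820^2 = 672400 ≡ 66 (mod 1361)
820^4 = (820^2)^2 ≡ 66^2 = 4356 ≡ 273 (mod 1361)
820^8 = (820^4)^2 ≡ 273^2 = 74529 ≡ 1035 (mod 1361)
820^16 = (820^8)^2 ≡ 1035^2 = 1071225 ≡ 118 (mod 1361)
820^32 = (820^16)^2 ≡ 118^2 = 13924 ≡ 314 (mod 1361)
820^54 = 820^32 · 820^16 · 820^4 · 820^2 ≡ 314 · 118 · 273 · 66 ≡ 1133 (mod 1361).

1133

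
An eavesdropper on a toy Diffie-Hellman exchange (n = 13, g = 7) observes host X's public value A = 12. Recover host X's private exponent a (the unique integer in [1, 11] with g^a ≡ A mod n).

6

Try successive powers of 7 modulo 13:
7^1 ≡ 7
7^2 ≡ 10
7^3 ≡ 5
7^4 ≡ 9
7^5 ≡ 11
7^6 ≡ 12
Found: a = 6.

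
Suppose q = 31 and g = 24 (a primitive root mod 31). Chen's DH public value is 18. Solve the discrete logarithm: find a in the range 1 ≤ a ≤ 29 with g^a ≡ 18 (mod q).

Try successive powers of 24 modulo 31:
24^1 ≡ 24
24^2 ≡ 18
Found: a = 2.

2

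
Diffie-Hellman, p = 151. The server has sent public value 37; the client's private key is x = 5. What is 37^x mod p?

Shared key K = 37^5 mod 151.
37^1 ≡ 37 (mod 151)
37^2 = (37^1)^2 ≡ 37^2 = 1369 ≡ 10 (mod 151)
37^4 = (37^2)^2 ≡ 10^2 = 100 ≡ 100 (mod 151)
37^5 = 37^4 · 37^1 ≡ 100 · 37 ≡ 76 (mod 151).

76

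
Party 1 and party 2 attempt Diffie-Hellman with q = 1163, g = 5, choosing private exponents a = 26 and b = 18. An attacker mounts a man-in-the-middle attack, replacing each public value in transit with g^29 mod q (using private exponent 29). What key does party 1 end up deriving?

Party 1 receives an attacker's public value M = 5^29 mod 1163 instead of the honest one.
5^1 ≡ 5 (mod 1163)
5^2 = (5^1)^2 ≡ 5^2 = 25 ≡ 25 (mod 1163)
5^4 = (5^2)^2 ≡ 25^2 = 625 ≡ 625 (mod 1163)
5^8 = (5^4)^2 ≡ 625^2 = 390625 ≡ 1020 (mod 1163)
5^16 = (5^8)^2 ≡ 1020^2 = 1040400 ≡ 678 (mod 1163)
5^29 = 5^16 · 5^8 · 5^4 · 5^1 ≡ 678 · 1020 · 625 · 5 ≡ 21 (mod 1163).
So M = 21. Party 1 computes K = M^26 mod 1163.
21^1 ≡ 21 (mod 1163)
21^2 = (21^1)^2 ≡ 21^2 = 441 ≡ 441 (mod 1163)
21^4 = (21^2)^2 ≡ 441^2 = 194481 ≡ 260 (mod 1163)
21^8 = (21^4)^2 ≡ 260^2 = 67600 ≡ 146 (mod 1163)
21^16 = (21^8)^2 ≡ 146^2 = 21316 ≡ 382 (mod 1163)
21^26 = 21^16 · 21^8 · 21^2 ≡ 382 · 146 · 441 ≡ 328 (mod 1163).

328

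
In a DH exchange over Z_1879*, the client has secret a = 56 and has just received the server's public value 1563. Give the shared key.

1568

Shared key K = 1563^56 mod 1879.
1563^1 ≡ 1563 (mod 1879)
1563^2 = (1563^1)^2 ≡ 1563^2 = 2442969 ≡ 269 (mod 1879)
1563^4 = (1563^2)^2 ≡ 269^2 = 72361 ≡ 959 (mod 1879)
1563^8 = (1563^4)^2 ≡ 959^2 = 919681 ≡ 850 (mod 1879)
1563^16 = (1563^8)^2 ≡ 850^2 = 722500 ≡ 964 (mod 1879)
1563^32 = (1563^16)^2 ≡ 964^2 = 929296 ≡ 1070 (mod 1879)
1563^56 = 1563^32 · 1563^16 · 1563^8 ≡ 1070 · 964 · 850 ≡ 1568 (mod 1879).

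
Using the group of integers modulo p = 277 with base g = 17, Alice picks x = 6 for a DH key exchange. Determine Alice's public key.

Public value = 17^6 mod 277.
17^1 ≡ 17 (mod 277)
17^2 = (17^1)^2 ≡ 17^2 = 289 ≡ 12 (mod 277)
17^4 = (17^2)^2 ≡ 12^2 = 144 ≡ 144 (mod 277)
17^6 = 17^4 · 17^2 ≡ 144 · 12 ≡ 66 (mod 277).

66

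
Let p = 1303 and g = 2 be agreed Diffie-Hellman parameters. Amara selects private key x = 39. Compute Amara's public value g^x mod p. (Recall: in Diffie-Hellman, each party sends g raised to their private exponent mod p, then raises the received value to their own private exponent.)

780

Public value = 2^39 mod 1303.
2^1 ≡ 2 (mod 1303)
2^2 = (2^1)^2 ≡ 2^2 = 4 ≡ 4 (mod 1303)
2^4 = (2^2)^2 ≡ 4^2 = 16 ≡ 16 (mod 1303)
2^8 = (2^4)^2 ≡ 16^2 = 256 ≡ 256 (mod 1303)
2^16 = (2^8)^2 ≡ 256^2 = 65536 ≡ 386 (mod 1303)
2^32 = (2^16)^2 ≡ 386^2 = 148996 ≡ 454 (mod 1303)
2^39 = 2^32 · 2^4 · 2^2 · 2^1 ≡ 454 · 16 · 4 · 2 ≡ 780 (mod 1303).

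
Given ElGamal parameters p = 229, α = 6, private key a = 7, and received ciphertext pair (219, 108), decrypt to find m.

127

Shared mask s = c₁^a mod p = 219^7 mod 229.
219^1 ≡ 219 (mod 229)
219^2 = (219^1)^2 ≡ 219^2 = 47961 ≡ 100 (mod 229)
219^4 = (219^2)^2 ≡ 100^2 = 10000 ≡ 153 (mod 229)
219^7 = 219^4 · 219^2 · 219^1 ≡ 153 · 100 · 219 ≡ 201 (mod 229).
So s = 201; s⁻¹ ≡ 139 (mod 229).
m = c₂ · s⁻¹ mod 229 = 108 · 139 mod 229 = 127.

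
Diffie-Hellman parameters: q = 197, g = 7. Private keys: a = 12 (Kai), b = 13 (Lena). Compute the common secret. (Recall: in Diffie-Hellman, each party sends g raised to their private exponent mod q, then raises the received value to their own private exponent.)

70

Lena sends B = g^b mod q = 7^13 mod 197.
7^1 ≡ 7 (mod 197)
7^2 = (7^1)^2 ≡ 7^2 = 49 ≡ 49 (mod 197)
7^4 = (7^2)^2 ≡ 49^2 = 2401 ≡ 37 (mod 197)
7^8 = (7^4)^2 ≡ 37^2 = 1369 ≡ 187 (mod 197)
7^13 = 7^8 · 7^4 · 7^1 ≡ 187 · 37 · 7 ≡ 168 (mod 197).
So B = 168. Kai then computes K = B^a mod q = 168^12 mod 197.
168^1 ≡ 168 (mod 197)
168^2 = (168^1)^2 ≡ 168^2 = 28224 ≡ 53 (mod 197)
168^4 = (168^2)^2 ≡ 53^2 = 2809 ≡ 51 (mod 197)
168^8 = (168^4)^2 ≡ 51^2 = 2601 ≡ 40 (mod 197)
168^12 = 168^8 · 168^4 ≡ 40 · 51 ≡ 70 (mod 197).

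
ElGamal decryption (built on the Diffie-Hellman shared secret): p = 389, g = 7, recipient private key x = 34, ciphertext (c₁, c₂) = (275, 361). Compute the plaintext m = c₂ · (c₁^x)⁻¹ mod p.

283

Shared mask s = c₁^x mod p = 275^34 mod 389.
275^1 ≡ 275 (mod 389)
275^2 = (275^1)^2 ≡ 275^2 = 75625 ≡ 159 (mod 389)
275^4 = (275^2)^2 ≡ 159^2 = 25281 ≡ 385 (mod 389)
275^8 = (275^4)^2 ≡ 385^2 = 148225 ≡ 16 (mod 389)
275^16 = (275^8)^2 ≡ 16^2 = 256 ≡ 256 (mod 389)
275^32 = (275^16)^2 ≡ 256^2 = 65536 ≡ 184 (mod 389)
275^34 = 275^32 · 275^2 ≡ 184 · 159 ≡ 81 (mod 389).
So s = 81; s⁻¹ ≡ 365 (mod 389).
m = c₂ · s⁻¹ mod 389 = 361 · 365 mod 389 = 283.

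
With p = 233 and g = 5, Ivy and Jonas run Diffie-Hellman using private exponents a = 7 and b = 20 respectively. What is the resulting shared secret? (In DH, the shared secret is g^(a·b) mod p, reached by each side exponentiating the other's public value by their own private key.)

29

Ivy sends A = g^a mod p = 5^7 mod 233.
5^1 ≡ 5 (mod 233)
5^2 = (5^1)^2 ≡ 5^2 = 25 ≡ 25 (mod 233)
5^4 = (5^2)^2 ≡ 25^2 = 625 ≡ 159 (mod 233)
5^7 = 5^4 · 5^2 · 5^1 ≡ 159 · 25 · 5 ≡ 70 (mod 233).
So A = 70. Jonas then computes K = A^b mod p = 70^20 mod 233.
70^1 ≡ 70 (mod 233)
70^2 = (70^1)^2 ≡ 70^2 = 4900 ≡ 7 (mod 233)
70^4 = (70^2)^2 ≡ 7^2 = 49 ≡ 49 (mod 233)
70^8 = (70^4)^2 ≡ 49^2 = 2401 ≡ 71 (mod 233)
70^16 = (70^8)^2 ≡ 71^2 = 5041 ≡ 148 (mod 233)
70^20 = 70^16 · 70^4 ≡ 148 · 49 ≡ 29 (mod 233).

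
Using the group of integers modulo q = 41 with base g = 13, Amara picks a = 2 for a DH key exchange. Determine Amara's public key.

Public value = 13^2 (mod 41).
13^1 ≡ 13 (mod 41)
13^2 = (13^1)^2 ≡ 13^2 = 169 ≡ 5 (mod 41)

5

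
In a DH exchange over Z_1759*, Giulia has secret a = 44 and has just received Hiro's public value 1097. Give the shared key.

227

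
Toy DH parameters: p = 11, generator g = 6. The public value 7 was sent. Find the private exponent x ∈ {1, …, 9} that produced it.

3

Try successive powers of 6 modulo 11:
6^1 ≡ 6
6^2 ≡ 3
6^3 ≡ 7
Found: x = 3.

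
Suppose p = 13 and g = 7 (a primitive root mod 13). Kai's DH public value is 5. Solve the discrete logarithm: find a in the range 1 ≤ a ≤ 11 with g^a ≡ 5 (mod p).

3

Try successive powers of 7 modulo 13:
7^1 ≡ 7
7^2 ≡ 10
7^3 ≡ 5
Found: a = 3.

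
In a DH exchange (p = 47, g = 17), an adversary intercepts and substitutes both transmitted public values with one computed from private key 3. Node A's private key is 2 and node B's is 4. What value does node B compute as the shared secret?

Node B receives an adversary's public value M = 17^3 mod 47 instead of the honest one.
17^1 ≡ 17 (mod 47)
17^2 = (17^1)^2 ≡ 17^2 = 289 ≡ 7 (mod 47)
17^3 = 17^2 · 17^1 ≡ 7 · 17 ≡ 25 (mod 47).
So M = 25. Node B computes K = M^4 mod 47.
25^1 ≡ 25 (mod 47)
25^2 = (25^1)^2 ≡ 25^2 = 625 ≡ 14 (mod 47)
25^4 = (25^2)^2 ≡ 14^2 = 196 ≡ 8 (mod 47)

8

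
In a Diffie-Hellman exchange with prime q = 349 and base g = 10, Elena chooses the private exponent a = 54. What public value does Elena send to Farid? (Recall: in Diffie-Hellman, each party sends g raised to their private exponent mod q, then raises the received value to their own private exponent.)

75

Public value = 10^54 (mod 349).
10^1 ≡ 10 (mod 349)
10^2 = (10^1)^2 ≡ 10^2 = 100 ≡ 100 (mod 349)
10^4 = (10^2)^2 ≡ 100^2 = 10000 ≡ 228 (mod 349)
10^8 = (10^4)^2 ≡ 228^2 = 51984 ≡ 332 (mod 349)
10^16 = (10^8)^2 ≡ 332^2 = 110224 ≡ 289 (mod 349)
10^32 = (10^16)^2 ≡ 289^2 = 83521 ≡ 110 (mod 349)
10^54 = 10^32 · 10^16 · 10^4 · 10^2 ≡ 110 · 289 · 228 · 100 ≡ 75 (mod 349).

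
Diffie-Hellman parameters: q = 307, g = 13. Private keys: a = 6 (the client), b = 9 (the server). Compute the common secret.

105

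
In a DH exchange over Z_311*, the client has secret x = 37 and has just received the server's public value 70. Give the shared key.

Shared key K = 70^37 mod 311.
70^1 ≡ 70 (mod 311)
70^2 = (70^1)^2 ≡ 70^2 = 4900 ≡ 235 (mod 311)
70^4 = (70^2)^2 ≡ 235^2 = 55225 ≡ 178 (mod 311)
70^8 = (70^4)^2 ≡ 178^2 = 31684 ≡ 273 (mod 311)
70^16 = (70^8)^2 ≡ 273^2 = 74529 ≡ 200 (mod 311)
70^32 = (70^16)^2 ≡ 200^2 = 40000 ≡ 192 (mod 311)
70^37 = 70^32 · 70^4 · 70^1 ≡ 192 · 178 · 70 ≡ 108 (mod 311).

108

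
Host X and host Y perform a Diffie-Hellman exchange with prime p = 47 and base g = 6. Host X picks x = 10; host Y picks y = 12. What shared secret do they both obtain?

21

Host Y sends B = g^y mod p = 6^12 mod 47.
6^1 ≡ 6 (mod 47)
6^2 = (6^1)^2 ≡ 6^2 = 36 ≡ 36 (mod 47)
6^4 = (6^2)^2 ≡ 36^2 = 1296 ≡ 27 (mod 47)
6^8 = (6^4)^2 ≡ 27^2 = 729 ≡ 24 (mod 47)
6^12 = 6^8 · 6^4 ≡ 24 · 27 ≡ 37 (mod 47).
So B = 37. Host X then computes K = B^x mod p = 37^10 mod 47.
37^1 ≡ 37 (mod 47)
37^2 = (37^1)^2 ≡ 37^2 = 1369 ≡ 6 (mod 47)
37^4 = (37^2)^2 ≡ 6^2 = 36 ≡ 36 (mod 47)
37^8 = (37^4)^2 ≡ 36^2 = 1296 ≡ 27 (mod 47)
37^10 = 37^8 · 37^2 ≡ 27 · 6 ≡ 21 (mod 47).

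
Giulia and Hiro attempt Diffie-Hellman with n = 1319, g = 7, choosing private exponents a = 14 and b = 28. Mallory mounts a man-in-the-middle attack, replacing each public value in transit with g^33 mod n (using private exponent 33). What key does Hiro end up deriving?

5

Hiro receives Mallory's public value M = 7^33 mod 1319 instead of the honest one.
7^1 ≡ 7 (mod 1319)
7^2 = (7^1)^2 ≡ 7^2 = 49 ≡ 49 (mod 1319)
7^4 = (7^2)^2 ≡ 49^2 = 2401 ≡ 1082 (mod 1319)
7^8 = (7^4)^2 ≡ 1082^2 = 1170724 ≡ 771 (mod 1319)
7^16 = (7^8)^2 ≡ 771^2 = 594441 ≡ 891 (mod 1319)
7^32 = (7^16)^2 ≡ 891^2 = 793881 ≡ 1162 (mod 1319)
7^33 = 7^32 · 7^1 ≡ 1162 · 7 ≡ 220 (mod 1319).
So M = 220. Hiro computes K = M^28 mod 1319.
220^1 ≡ 220 (mod 1319)
220^2 = (220^1)^2 ≡ 220^2 = 48400 ≡ 916 (mod 1319)
220^4 = (220^2)^2 ≡ 916^2 = 839056 ≡ 172 (mod 1319)
220^8 = (220^4)^2 ≡ 172^2 = 29584 ≡ 566 (mod 1319)
220^16 = (220^8)^2 ≡ 566^2 = 320356 ≡ 1158 (mod 1319)
220^28 = 220^16 · 220^8 · 220^4 ≡ 1158 · 566 · 172 ≡ 5 (mod 1319).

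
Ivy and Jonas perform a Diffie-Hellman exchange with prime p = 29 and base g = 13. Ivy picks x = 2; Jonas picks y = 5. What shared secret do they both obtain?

Ivy sends A = g^x mod p = 13^2 mod 29.
13^1 ≡ 13 (mod 29)
13^2 = (13^1)^2 ≡ 13^2 = 169 ≡ 24 (mod 29)
So A = 24. Jonas then computes K = A^y mod p = 24^5 mod 29.
24^1 ≡ 24 (mod 29)
24^2 = (24^1)^2 ≡ 24^2 = 576 ≡ 25 (mod 29)
24^4 = (24^2)^2 ≡ 25^2 = 625 ≡ 16 (mod 29)
24^5 = 24^4 · 24^1 ≡ 16 · 24 ≡ 7 (mod 29).

7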